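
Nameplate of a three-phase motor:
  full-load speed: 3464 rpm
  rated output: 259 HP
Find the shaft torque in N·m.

533 N·m

P_out = 259 × 746 = 193214 W
ω = 2π × 3464/60 = 362.7 rad/s
τ = P_out/ω = 193214/362.7 = 533 N·m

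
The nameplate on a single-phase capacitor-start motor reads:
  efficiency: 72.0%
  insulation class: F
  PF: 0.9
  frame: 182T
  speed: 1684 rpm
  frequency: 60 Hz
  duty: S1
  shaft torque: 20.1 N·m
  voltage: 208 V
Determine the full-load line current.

26.3 A

ω = 2π×1684/60 = 176.3 rad/s; P_out = τω = 20.1 × 176.3 = 3544 W
P_in = P_out / η = 3544 / 0.720 = 4922 W
I = P_in / (V·cosφ) = 4922 / (208 × 0.9) = 26.3 A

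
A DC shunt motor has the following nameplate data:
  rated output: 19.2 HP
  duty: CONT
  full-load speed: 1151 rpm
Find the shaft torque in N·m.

P_out = 19.2 × 746 = 14323 W
ω = 2π × 1151/60 = 120.5 rad/s
τ = P_out/ω = 14323/120.5 = 119 N·m

119 N·m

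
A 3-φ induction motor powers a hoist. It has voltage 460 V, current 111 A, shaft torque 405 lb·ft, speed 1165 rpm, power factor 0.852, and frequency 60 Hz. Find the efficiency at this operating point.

88.9 %

τ = 405 lb·ft × 1.356 = 549.2 N·m
ω = 2π × 1165/60 = 122 rad/s; P_out = τω = 549.2 × 122 = 67002 W
P_in = √3·V_L·I_L·cosφ = 1.732 × 460 × 111 × 0.852 = 75347 W
η = P_out / P_in = 67002 / 75347 = 0.889 = 88.9%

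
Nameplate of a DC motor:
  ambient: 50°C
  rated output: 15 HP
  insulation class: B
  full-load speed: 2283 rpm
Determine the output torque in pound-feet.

34.5 lb·ft

P_out = 15 × 746 = 11190 W
ω = 2π × 2283/60 = 239.1 rad/s
τ = P_out/ω = 11190/239.1 = 46.8 N·m
In lb·ft: 46.8/1.356 = 34.5 lb·ft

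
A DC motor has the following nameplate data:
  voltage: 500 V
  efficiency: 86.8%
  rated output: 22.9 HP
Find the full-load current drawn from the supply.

P_out = 22.9 × 746 = 17083 W
P_in = P_out / η = 17083 / 0.868 = 19681 W
I = P_in / V = 19681 / 500 = 39.4 A

39.4 A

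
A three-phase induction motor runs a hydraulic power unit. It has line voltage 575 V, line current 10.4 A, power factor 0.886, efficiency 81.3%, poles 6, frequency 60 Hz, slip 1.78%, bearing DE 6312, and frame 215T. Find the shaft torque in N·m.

P_in = √3·V·I·cosφ = 1.732 × 575 × 10.4 × 0.886 = 9177 W
P_out = η·P_in = 0.813 × 9177 = 7461 W
n_s = 120×60/6 = 1200 rpm; n = 1200×(1−0.0178) = 1179 rpm
ω = 2π×1179/60 = 123.5 rad/s
τ = P_out/ω = 7461/123.5 = 60.4 N·m

60.4 N·m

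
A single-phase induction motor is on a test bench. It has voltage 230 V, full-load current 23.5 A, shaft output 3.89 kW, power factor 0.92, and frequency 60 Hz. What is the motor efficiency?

P_out = 3.89 kW = 3890 W
P_in = V·I·cosφ = 230 × 23.5 × 0.92 = 4973 W
η = P_out / P_in = 3890 / 4973 = 0.782 = 78.2%

78.2 %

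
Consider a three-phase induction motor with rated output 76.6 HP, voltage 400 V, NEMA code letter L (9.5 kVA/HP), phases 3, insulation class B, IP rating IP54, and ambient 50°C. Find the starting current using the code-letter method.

S_LR = 9.5 × 76.6 = 727.7 kVA
I_LR = S_LR/(√3·V_L) = 727700/(1.732×400) = 1050 A

1050 A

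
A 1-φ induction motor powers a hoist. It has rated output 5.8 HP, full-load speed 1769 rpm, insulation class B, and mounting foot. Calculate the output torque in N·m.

23.4 N·m

P_out = 5.8 × 746 = 4327 W
ω = 2π × 1769/60 = 185.2 rad/s
τ = P_out/ω = 4327/185.2 = 23.4 N·m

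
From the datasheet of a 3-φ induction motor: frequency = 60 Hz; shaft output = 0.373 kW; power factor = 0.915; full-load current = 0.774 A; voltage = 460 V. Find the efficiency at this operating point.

P_out = 0.373 kW = 373 W
P_in = √3·V_L·I_L·cosφ = 1.732 × 460 × 0.774 × 0.915 = 564 W
η = P_out / P_in = 373 / 564 = 0.661 = 66.1%

66.1 %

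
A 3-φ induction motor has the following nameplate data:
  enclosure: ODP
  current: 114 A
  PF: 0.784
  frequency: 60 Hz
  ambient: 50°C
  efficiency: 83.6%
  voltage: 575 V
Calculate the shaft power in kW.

74.4 kW

P_in = √3·V·I·cosφ = 1.732 × 575 × 114 × 0.784 = 89010 W
P_out = η·P_in = 0.836 × 89010 = 74412 W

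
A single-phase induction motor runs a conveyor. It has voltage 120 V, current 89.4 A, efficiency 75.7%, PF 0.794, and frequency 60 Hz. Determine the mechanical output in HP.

8.64 HP

P_in = V·I·cosφ = 120 × 89.4 × 0.794 = 8518 W
P_out = η·P_in = 0.757 × 8518 = 6448 W
= 6448/746 = 8.64 HP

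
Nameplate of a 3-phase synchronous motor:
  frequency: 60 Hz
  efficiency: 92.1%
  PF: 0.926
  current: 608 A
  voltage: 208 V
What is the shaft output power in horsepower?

250 HP

P_in = √3·V·I·cosφ = 1.732 × 208 × 608 × 0.926 = 202827 W
P_out = η·P_in = 0.921 × 202827 = 186804 W
= 186804/746 = 250 HP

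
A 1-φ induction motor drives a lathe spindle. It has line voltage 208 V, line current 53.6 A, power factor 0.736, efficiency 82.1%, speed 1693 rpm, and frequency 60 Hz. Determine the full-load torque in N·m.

38 N·m

P_in = V·I·cosφ = 208 × 53.6 × 0.736 = 8206 W
P_out = η·P_in = 0.821 × 8206 = 6737 W
n = 1693 rpm
ω = 2π×1693/60 = 177.3 rad/s
τ = P_out/ω = 6737/177.3 = 38 N·m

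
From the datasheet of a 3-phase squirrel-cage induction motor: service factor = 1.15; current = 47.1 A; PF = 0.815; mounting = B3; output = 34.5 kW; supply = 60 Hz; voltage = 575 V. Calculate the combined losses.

P_in = √3·V·I·cosφ = 1.732×575×47.1×0.815 = 38229 W
P_out = 34500 W
Losses = P_in − P_out = 38229 − 34500 = 3729 W

3.73 kW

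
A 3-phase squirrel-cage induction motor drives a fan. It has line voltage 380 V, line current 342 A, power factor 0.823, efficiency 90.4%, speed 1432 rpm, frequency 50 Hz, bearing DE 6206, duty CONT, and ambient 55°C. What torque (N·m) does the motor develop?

P_in = √3·V·I·cosφ = 1.732 × 380 × 342 × 0.823 = 185250 W
P_out = η·P_in = 0.904 × 185250 = 167466 W
n = 1432 rpm
ω = 2π×1432/60 = 150 rad/s
τ = P_out/ω = 167466/150 = 1120 N·m

1120 N·m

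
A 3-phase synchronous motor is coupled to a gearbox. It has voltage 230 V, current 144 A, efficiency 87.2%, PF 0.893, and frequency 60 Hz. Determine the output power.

44.7 kW

P_in = √3·V·I·cosφ = 1.732 × 230 × 144 × 0.893 = 51226 W
P_out = η·P_in = 0.872 × 51226 = 44669 W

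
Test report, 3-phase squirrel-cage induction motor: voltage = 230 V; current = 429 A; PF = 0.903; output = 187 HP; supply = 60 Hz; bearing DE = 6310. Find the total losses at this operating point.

P_in = √3·V·I·cosφ = 1.732×230×429×0.903 = 154319 W
P_out = 187×746 = 139502 W
Losses = P_in − P_out = 154319 − 139502 = 14817 W

14.8 kW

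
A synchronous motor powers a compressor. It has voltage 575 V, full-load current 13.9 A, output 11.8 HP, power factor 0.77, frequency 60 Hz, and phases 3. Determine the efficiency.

82.6 %

P_out = 11.8 × 746 = 8803 W
P_in = √3·V_L·I_L·cosφ = 1.732 × 575 × 13.9 × 0.77 = 10659 W
η = P_out / P_in = 8803 / 10659 = 0.826 = 82.6%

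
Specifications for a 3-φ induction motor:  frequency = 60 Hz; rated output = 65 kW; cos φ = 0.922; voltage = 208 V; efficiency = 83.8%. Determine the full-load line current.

P_out = 65 kW = 65000 W
P_in = P_out / η = 65000 / 0.838 = 77566 W
I_L = P_in / (√3·V_L·cosφ) = 77566 / (1.732 × 208 × 0.922) = 234 A

234 A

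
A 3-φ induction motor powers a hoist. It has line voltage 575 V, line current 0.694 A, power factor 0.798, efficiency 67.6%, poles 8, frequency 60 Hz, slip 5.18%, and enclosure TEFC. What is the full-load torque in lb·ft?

3.08 lb·ft

P_in = √3·V·I·cosφ = 1.732 × 575 × 0.694 × 0.798 = 552 W
P_out = η·P_in = 0.676 × 552 = 373 W
n_s = 120×60/8 = 900 rpm; n = 900×(1−0.0518) = 853 rpm
ω = 2π×853/60 = 89.33 rad/s
τ = P_out/ω = 373/89.33 = 4.176 N·m
In lb·ft: 4.176/1.356 = 3.08 lb·ft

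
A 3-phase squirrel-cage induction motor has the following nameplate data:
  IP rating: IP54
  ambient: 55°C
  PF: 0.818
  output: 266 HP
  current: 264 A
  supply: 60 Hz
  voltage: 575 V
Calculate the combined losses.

16.6 kW

P_in = √3·V·I·cosφ = 1.732×575×264×0.818 = 215067 W
P_out = 266×746 = 198436 W
Losses = P_in − P_out = 215067 − 198436 = 16631 W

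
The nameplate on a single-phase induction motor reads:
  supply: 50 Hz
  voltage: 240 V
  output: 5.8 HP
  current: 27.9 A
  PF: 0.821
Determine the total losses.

P_in = V·I·cosφ = 240×27.9×0.821 = 5497 W
P_out = 5.8×746 = 4327 W
Losses = P_in − P_out = 5497 − 4327 = 1170 W

1170 W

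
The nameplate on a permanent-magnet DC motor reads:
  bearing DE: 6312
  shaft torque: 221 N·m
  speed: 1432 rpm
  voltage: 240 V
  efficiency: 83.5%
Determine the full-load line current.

165 A

ω = 2π×1432/60 = 150 rad/s; P_out = τω = 221 × 150 = 33150 W
P_in = P_out / η = 33150 / 0.835 = 39701 W
I = P_in / V = 39701 / 240 = 165 A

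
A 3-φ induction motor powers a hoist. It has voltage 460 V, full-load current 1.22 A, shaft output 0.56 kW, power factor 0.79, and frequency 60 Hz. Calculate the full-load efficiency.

P_out = 0.56 kW = 560 W
P_in = √3·V_L·I_L·cosφ = 1.732 × 460 × 1.22 × 0.79 = 768 W
η = P_out / P_in = 560 / 768 = 0.729 = 72.9%

72.9 %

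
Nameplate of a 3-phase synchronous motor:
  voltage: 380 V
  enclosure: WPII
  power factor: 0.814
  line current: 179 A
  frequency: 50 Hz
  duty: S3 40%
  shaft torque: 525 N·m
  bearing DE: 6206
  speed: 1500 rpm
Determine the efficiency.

ω = 2π × 1500/60 = 157.1 rad/s; P_out = τω = 525 × 157.1 = 82478 W
P_in = √3·V_L·I_L·cosφ = 1.732 × 380 × 179 × 0.814 = 95898 W
η = P_out / P_in = 82478 / 95898 = 0.860 = 86.0%

86.0 %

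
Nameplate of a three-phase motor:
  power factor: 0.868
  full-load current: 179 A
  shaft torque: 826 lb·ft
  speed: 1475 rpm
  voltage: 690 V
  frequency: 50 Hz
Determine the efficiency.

τ = 826 lb·ft × 1.356 = 1120 N·m
ω = 2π × 1475/60 = 154.5 rad/s; P_out = τω = 1120 × 154.5 = 173040 W
P_in = √3·V_L·I_L·cosφ = 1.732 × 690 × 179 × 0.868 = 185682 W
η = P_out / P_in = 173040 / 185682 = 0.932 = 93.2%

93.2 %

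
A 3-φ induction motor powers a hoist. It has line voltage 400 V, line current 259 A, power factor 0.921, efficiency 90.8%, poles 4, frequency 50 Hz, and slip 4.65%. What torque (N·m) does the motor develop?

P_in = √3·V·I·cosφ = 1.732 × 400 × 259 × 0.921 = 165260 W
P_out = η·P_in = 0.908 × 165260 = 150056 W
n_s = 120×50/4 = 1500 rpm; n = 1500×(1−0.0465) = 1430 rpm
ω = 2π×1430/60 = 149.7 rad/s
τ = P_out/ω = 150056/149.7 = 1000 N·m

1000 N·m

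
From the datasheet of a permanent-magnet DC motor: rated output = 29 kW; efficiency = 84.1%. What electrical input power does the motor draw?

P_out = 29000 W
P_in = P_out/η = 29000/0.841 = 34483 W = 34.5 kW

34.5 kW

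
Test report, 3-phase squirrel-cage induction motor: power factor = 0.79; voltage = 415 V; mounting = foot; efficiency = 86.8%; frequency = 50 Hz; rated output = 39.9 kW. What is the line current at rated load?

P_out = 39.9 kW = 39900 W
P_in = P_out / η = 39900 / 0.868 = 45968 W
I_L = P_in / (√3·V_L·cosφ) = 45968 / (1.732 × 415 × 0.79) = 81 A

81 A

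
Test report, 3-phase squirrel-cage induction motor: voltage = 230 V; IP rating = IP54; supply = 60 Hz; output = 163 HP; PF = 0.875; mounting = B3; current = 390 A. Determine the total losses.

P_in = √3·V·I·cosφ = 1.732×230×390×0.875 = 135940 W
P_out = 163×746 = 121598 W
Losses = P_in − P_out = 135940 − 121598 = 14342 W

14.3 kW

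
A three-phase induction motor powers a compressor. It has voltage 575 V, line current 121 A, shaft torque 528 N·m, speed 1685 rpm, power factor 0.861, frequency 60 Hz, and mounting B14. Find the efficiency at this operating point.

ω = 2π × 1685/60 = 176.5 rad/s; P_out = τω = 528 × 176.5 = 93192 W
P_in = √3·V_L·I_L·cosφ = 1.732 × 575 × 121 × 0.861 = 103754 W
η = P_out / P_in = 93192 / 103754 = 0.898 = 89.8%

89.8 %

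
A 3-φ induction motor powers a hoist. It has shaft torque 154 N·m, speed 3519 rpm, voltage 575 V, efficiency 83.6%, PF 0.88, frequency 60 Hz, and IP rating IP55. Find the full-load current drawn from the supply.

ω = 2π×3519/60 = 368.5 rad/s; P_out = τω = 154 × 368.5 = 56749 W
P_in = P_out / η = 56749 / 0.836 = 67882 W
I_L = P_in / (√3·V_L·cosφ) = 67882 / (1.732 × 575 × 0.88) = 77.5 A

77.5 A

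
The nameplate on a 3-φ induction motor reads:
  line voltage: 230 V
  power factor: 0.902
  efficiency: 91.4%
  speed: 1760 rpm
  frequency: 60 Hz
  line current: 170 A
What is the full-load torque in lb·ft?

223 lb·ft

P_in = √3·V·I·cosφ = 1.732 × 230 × 170 × 0.902 = 61085 W
P_out = η·P_in = 0.914 × 61085 = 55832 W
n = 1760 rpm
ω = 2π×1760/60 = 184.3 rad/s
τ = P_out/ω = 55832/184.3 = 302.9 N·m
In lb·ft: 302.9/1.356 = 223 lb·ft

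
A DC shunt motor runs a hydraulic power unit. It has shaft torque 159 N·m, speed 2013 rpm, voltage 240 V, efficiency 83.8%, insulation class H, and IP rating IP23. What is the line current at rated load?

ω = 2π×2013/60 = 210.8 rad/s; P_out = τω = 159 × 210.8 = 33517 W
P_in = P_out / η = 33517 / 0.838 = 39996 W
I = P_in / V = 39996 / 240 = 167 A

167 A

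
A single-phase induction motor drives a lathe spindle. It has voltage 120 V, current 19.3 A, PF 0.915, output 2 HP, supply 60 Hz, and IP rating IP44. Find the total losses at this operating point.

627 W

P_in = V·I·cosφ = 120×19.3×0.915 = 2119 W
P_out = 2×746 = 1492 W
Losses = P_in − P_out = 2119 − 1492 = 627 W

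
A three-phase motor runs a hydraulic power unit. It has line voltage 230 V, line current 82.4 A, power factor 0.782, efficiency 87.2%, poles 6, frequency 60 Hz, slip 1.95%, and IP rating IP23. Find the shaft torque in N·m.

182 N·m

P_in = √3·V·I·cosφ = 1.732 × 230 × 82.4 × 0.782 = 25669 W
P_out = η·P_in = 0.872 × 25669 = 22383 W
n_s = 120×60/6 = 1200 rpm; n = 1200×(1−0.0195) = 1177 rpm
ω = 2π×1177/60 = 123.3 rad/s
τ = P_out/ω = 22383/123.3 = 182 N·m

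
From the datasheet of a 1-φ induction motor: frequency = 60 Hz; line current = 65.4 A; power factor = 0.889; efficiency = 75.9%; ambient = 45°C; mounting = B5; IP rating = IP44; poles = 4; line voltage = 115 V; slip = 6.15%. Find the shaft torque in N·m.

28.7 N·m

P_in = V·I·cosφ = 115 × 65.4 × 0.889 = 6686 W
P_out = η·P_in = 0.759 × 6686 = 5075 W
n_s = 120×60/4 = 1800 rpm; n = 1800×(1−0.0615) = 1689 rpm
ω = 2π×1689/60 = 176.9 rad/s
τ = P_out/ω = 5075/176.9 = 28.7 N·m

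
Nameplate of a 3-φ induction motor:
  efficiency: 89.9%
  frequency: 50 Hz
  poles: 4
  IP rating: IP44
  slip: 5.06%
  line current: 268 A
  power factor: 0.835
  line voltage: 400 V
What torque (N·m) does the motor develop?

935 N·m

P_in = √3·V·I·cosφ = 1.732 × 400 × 268 × 0.835 = 155035 W
P_out = η·P_in = 0.899 × 155035 = 139376 W
n_s = 120×50/4 = 1500 rpm; n = 1500×(1−0.0506) = 1424 rpm
ω = 2π×1424/60 = 149.1 rad/s
τ = P_out/ω = 139376/149.1 = 935 N·m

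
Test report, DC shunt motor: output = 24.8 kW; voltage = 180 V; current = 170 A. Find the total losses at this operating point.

5.8 kW

P_in = V·I = 180×170 = 30600 W
P_out = 24800 W
Losses = P_in − P_out = 30600 − 24800 = 5800 W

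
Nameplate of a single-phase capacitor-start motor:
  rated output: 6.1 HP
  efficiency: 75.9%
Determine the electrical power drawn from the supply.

6 kW

P_out = 6.1 × 746 = 4551 W
P_in = P_out/η = 4551/0.759 = 5996 W = 6 kW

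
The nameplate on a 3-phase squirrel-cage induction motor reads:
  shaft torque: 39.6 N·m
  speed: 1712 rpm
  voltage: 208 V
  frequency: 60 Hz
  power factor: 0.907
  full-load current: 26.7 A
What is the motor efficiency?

ω = 2π × 1712/60 = 179.3 rad/s; P_out = τω = 39.6 × 179.3 = 7100 W
P_in = √3·V_L·I_L·cosφ = 1.732 × 208 × 26.7 × 0.907 = 8724 W
η = P_out / P_in = 7100 / 8724 = 0.814 = 81.4%

81.4 %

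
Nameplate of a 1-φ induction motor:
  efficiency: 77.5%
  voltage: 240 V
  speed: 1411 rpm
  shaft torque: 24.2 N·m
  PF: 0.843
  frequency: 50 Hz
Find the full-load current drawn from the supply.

22.8 A

ω = 2π×1411/60 = 147.8 rad/s; P_out = τω = 24.2 × 147.8 = 3577 W
P_in = P_out / η = 3577 / 0.775 = 4615 W
I = P_in / (V·cosφ) = 4615 / (240 × 0.843) = 22.8 A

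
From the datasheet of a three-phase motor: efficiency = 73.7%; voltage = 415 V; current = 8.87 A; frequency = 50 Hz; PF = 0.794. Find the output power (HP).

P_in = √3·V·I·cosφ = 1.732 × 415 × 8.87 × 0.794 = 5062 W
P_out = η·P_in = 0.737 × 5062 = 3731 W
= 3731/746 = 5 HP

5 HP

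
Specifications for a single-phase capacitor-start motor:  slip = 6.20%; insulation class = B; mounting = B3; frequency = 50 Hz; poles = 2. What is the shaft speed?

n_s = 120f/p = 120×50/2 = 3000 rpm
n = n_s(1 − s) = 3000 × (1 − 0.062) = 2814 rpm

2814 rpm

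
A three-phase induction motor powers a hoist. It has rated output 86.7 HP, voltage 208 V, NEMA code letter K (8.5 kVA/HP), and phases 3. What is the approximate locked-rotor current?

2050 A

S_LR = 8.5 × 86.7 = 736.95 kVA
I_LR = S_LR/(√3·V_L) = 736950/(1.732×208) = 2050 A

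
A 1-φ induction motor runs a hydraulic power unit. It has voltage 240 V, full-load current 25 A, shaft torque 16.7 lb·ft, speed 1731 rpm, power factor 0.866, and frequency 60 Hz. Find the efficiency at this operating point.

79.0 %

τ = 16.7 lb·ft × 1.356 = 22.65 N·m
ω = 2π × 1731/60 = 181.3 rad/s; P_out = τω = 22.65 × 181.3 = 4106 W
P_in = V·I·cosφ = 240 × 25 × 0.866 = 5196 W
η = P_out / P_in = 4106 / 5196 = 0.790 = 79.0%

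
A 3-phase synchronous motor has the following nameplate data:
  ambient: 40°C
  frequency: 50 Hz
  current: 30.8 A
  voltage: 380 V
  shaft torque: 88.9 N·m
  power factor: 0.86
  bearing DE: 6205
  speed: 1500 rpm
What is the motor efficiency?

80.1 %

ω = 2π × 1500/60 = 157.1 rad/s; P_out = τω = 88.9 × 157.1 = 13966 W
P_in = √3·V_L·I_L·cosφ = 1.732 × 380 × 30.8 × 0.86 = 17433 W
η = P_out / P_in = 13966 / 17433 = 0.801 = 80.1%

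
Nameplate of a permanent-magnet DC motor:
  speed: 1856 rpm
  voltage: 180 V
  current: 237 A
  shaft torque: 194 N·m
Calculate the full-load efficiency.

ω = 2π × 1856/60 = 194.4 rad/s; P_out = τω = 194 × 194.4 = 37714 W
P_in = V·I = 180 × 237 = 42660 W
η = P_out / P_in = 37714 / 42660 = 0.884 = 88.4%

88.4 %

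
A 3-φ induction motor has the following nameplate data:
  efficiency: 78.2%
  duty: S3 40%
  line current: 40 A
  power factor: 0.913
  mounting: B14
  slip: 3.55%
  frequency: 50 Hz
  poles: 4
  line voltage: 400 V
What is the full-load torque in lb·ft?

96.3 lb·ft

P_in = √3·V·I·cosφ = 1.732 × 400 × 40 × 0.913 = 25301 W
P_out = η·P_in = 0.782 × 25301 = 19785 W
n_s = 120×50/4 = 1500 rpm; n = 1500×(1−0.0355) = 1447 rpm
ω = 2π×1447/60 = 151.5 rad/s
τ = P_out/ω = 19785/151.5 = 130.6 N·m
In lb·ft: 130.6/1.356 = 96.3 lb·ft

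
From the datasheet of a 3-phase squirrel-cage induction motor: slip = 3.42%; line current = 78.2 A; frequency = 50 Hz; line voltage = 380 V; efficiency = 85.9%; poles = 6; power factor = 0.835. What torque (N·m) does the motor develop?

P_in = √3·V·I·cosφ = 1.732 × 380 × 78.2 × 0.835 = 42976 W
P_out = η·P_in = 0.859 × 42976 = 36916 W
n_s = 120×50/6 = 1000 rpm; n = 1000×(1−0.0342) = 966 rpm
ω = 2π×966/60 = 101.2 rad/s
τ = P_out/ω = 36916/101.2 = 365 N·m

365 N·m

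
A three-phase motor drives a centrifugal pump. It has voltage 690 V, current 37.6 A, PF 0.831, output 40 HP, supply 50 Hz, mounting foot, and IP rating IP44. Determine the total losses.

P_in = √3·V·I·cosφ = 1.732×690×37.6×0.831 = 37341 W
P_out = 40×746 = 29840 W
Losses = P_in − P_out = 37341 − 29840 = 7501 W

7500 W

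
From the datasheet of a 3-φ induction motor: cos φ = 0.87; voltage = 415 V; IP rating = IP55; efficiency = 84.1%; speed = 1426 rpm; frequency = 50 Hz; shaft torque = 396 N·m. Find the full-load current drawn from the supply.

112 A

ω = 2π×1426/60 = 149.3 rad/s; P_out = τω = 396 × 149.3 = 59123 W
P_in = P_out / η = 59123 / 0.841 = 70301 W
I_L = P_in / (√3·V_L·cosφ) = 70301 / (1.732 × 415 × 0.87) = 112 A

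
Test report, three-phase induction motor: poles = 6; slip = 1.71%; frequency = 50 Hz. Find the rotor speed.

n_s = 120f/p = 120×50/6 = 1000 rpm
n = n_s(1 − s) = 1000 × (1 − 0.0171) = 983 rpm

983 rpm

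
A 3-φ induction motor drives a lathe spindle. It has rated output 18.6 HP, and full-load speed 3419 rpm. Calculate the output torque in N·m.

P_out = 18.6 × 746 = 13876 W
ω = 2π × 3419/60 = 358 rad/s
τ = P_out/ω = 13876/358 = 38.8 N·m

38.8 N·m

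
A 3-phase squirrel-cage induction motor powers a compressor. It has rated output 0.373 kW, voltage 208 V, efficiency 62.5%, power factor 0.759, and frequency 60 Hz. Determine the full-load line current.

2.18 A

P_out = 0.373 kW = 373 W
P_in = P_out / η = 373 / 0.625 = 597 W
I_L = P_in / (√3·V_L·cosφ) = 597 / (1.732 × 208 × 0.759) = 2.18 A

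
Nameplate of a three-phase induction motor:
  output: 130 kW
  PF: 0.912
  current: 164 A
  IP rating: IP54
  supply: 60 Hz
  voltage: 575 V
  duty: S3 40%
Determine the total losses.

P_in = √3·V·I·cosφ = 1.732×575×164×0.912 = 148955 W
P_out = 130000 W
Losses = P_in − P_out = 148955 − 130000 = 18955 W

19 kW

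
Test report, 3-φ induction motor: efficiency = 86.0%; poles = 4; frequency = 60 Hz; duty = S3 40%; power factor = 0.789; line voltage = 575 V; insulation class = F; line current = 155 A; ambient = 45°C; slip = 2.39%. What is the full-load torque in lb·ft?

P_in = √3·V·I·cosφ = 1.732 × 575 × 155 × 0.789 = 121794 W
P_out = η·P_in = 0.86 × 121794 = 104743 W
n_s = 120×60/4 = 1800 rpm; n = 1800×(1−0.0239) = 1757 rpm
ω = 2π×1757/60 = 184 rad/s
τ = P_out/ω = 104743/184 = 569.3 N·m
In lb·ft: 569.3/1.356 = 420 lb·ft

420 lb·ft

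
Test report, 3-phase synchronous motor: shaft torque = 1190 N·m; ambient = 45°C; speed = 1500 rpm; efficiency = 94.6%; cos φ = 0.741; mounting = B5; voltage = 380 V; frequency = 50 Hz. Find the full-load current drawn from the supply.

405 A

ω = 2π×1500/60 = 157.1 rad/s; P_out = τω = 1190 × 157.1 = 186949 W
P_in = P_out / η = 186949 / 0.946 = 197621 W
I_L = P_in / (√3·V_L·cosφ) = 197621 / (1.732 × 380 × 0.741) = 405 A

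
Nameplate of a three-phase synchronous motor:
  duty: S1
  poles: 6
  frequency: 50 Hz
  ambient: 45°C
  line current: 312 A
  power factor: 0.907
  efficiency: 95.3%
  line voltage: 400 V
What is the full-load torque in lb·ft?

P_in = √3·V·I·cosφ = 1.732 × 400 × 312 × 0.907 = 196051 W
P_out = η·P_in = 0.953 × 196051 = 186837 W
n = n_s = 120×50/6 = 1000 rpm (synchronous)
ω = 2π×1000/60 = 104.7 rad/s
τ = P_out/ω = 186837/104.7 = 1784 N·m
In lb·ft: 1784/1.356 = 1320 lb·ft

1320 lb·ft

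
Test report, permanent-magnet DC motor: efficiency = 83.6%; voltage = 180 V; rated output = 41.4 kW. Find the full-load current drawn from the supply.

P_out = 41.4 kW = 41400 W
P_in = P_out / η = 41400 / 0.836 = 49522 W
I = P_in / V = 49522 / 180 = 275 A

275 A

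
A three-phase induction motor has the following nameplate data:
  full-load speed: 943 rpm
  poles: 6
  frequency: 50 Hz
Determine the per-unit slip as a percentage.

n_s = 120f/p = 120×50/6 = 1000 rpm
s = (n_s − n)/n_s = (1000 − 943)/1000 = 0.0570

5.70 %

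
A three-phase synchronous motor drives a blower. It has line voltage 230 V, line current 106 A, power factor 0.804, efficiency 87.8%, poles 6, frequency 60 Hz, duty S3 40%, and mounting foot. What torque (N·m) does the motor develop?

P_in = √3·V·I·cosφ = 1.732 × 230 × 106 × 0.804 = 33950 W
P_out = η·P_in = 0.878 × 33950 = 29808 W
n = n_s = 120×60/6 = 1200 rpm (synchronous)
ω = 2π×1200/60 = 125.7 rad/s
τ = P_out/ω = 29808/125.7 = 237 N·m

237 N·m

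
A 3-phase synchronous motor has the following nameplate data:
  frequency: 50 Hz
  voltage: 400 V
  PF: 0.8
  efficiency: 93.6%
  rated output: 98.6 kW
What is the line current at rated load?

190 A

P_out = 98.6 kW = 98600 W
P_in = P_out / η = 98600 / 0.936 = 105342 W
I_L = P_in / (√3·V_L·cosφ) = 105342 / (1.732 × 400 × 0.8) = 190 A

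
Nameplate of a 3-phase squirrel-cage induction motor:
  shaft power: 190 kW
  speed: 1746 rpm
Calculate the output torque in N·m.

ω = 2π × 1746/60 = 182.8 rad/s
τ = P/ω = 190000/182.8 = 1040 N·m

1040 N·m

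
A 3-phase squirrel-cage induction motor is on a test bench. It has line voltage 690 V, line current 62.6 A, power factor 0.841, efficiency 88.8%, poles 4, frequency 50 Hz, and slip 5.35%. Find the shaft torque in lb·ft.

P_in = √3·V·I·cosφ = 1.732 × 690 × 62.6 × 0.841 = 62917 W
P_out = η·P_in = 0.888 × 62917 = 55870 W
n_s = 120×50/4 = 1500 rpm; n = 1500×(1−0.0535) = 1420 rpm
ω = 2π×1420/60 = 148.7 rad/s
τ = P_out/ω = 55870/148.7 = 375.7 N·m
In lb·ft: 375.7/1.356 = 277 lb·ft

277 lb·ft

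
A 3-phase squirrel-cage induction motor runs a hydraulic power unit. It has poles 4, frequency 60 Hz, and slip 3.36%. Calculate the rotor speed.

1740 rpm

n_s = 120f/p = 120×60/4 = 1800 rpm
n = n_s(1 − s) = 1800 × (1 − 0.0336) = 1740 rpm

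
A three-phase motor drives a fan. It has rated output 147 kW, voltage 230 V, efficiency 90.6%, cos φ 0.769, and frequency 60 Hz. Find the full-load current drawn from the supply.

P_out = 147 kW = 147000 W
P_in = P_out / η = 147000 / 0.906 = 162252 W
I_L = P_in / (√3·V_L·cosφ) = 162252 / (1.732 × 230 × 0.769) = 530 A

530 A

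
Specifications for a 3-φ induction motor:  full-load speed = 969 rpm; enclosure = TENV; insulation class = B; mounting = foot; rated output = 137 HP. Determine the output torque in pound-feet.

P_out = 137 × 746 = 102202 W
ω = 2π × 969/60 = 101.5 rad/s
τ = P_out/ω = 102202/101.5 = 1007 N·m
In lb·ft: 1007/1.356 = 743 lb·ft

743 lb·ft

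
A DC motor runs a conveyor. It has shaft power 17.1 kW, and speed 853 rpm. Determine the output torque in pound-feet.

ω = 2π × 853/60 = 89.33 rad/s
τ = P/ω = 17100/89.33 = 191.4 N·m
In lb·ft: 191.4/1.356 = 141 lb·ft

141 lb·ft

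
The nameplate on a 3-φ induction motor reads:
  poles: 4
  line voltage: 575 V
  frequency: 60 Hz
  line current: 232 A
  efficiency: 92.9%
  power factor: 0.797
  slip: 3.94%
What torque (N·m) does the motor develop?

945 N·m

P_in = √3·V·I·cosφ = 1.732 × 575 × 232 × 0.797 = 184146 W
P_out = η·P_in = 0.929 × 184146 = 171072 W
n_s = 120×60/4 = 1800 rpm; n = 1800×(1−0.0394) = 1729 rpm
ω = 2π×1729/60 = 181.1 rad/s
τ = P_out/ω = 171072/181.1 = 945 N·m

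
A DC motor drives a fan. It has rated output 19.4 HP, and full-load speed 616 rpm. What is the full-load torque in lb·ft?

P_out = 19.4 × 746 = 14472 W
ω = 2π × 616/60 = 64.51 rad/s
τ = P_out/ω = 14472/64.51 = 224.3 N·m
In lb·ft: 224.3/1.356 = 165 lb·ft

165 lb·ft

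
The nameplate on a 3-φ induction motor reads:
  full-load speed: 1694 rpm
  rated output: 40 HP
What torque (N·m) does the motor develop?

P_out = 40 × 746 = 29840 W
ω = 2π × 1694/60 = 177.4 rad/s
τ = P_out/ω = 29840/177.4 = 168 N·m

168 N·m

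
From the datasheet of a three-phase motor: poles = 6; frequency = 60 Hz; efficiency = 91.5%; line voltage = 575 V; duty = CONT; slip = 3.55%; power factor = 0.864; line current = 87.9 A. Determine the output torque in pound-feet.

421 lb·ft

P_in = √3·V·I·cosφ = 1.732 × 575 × 87.9 × 0.864 = 75634 W
P_out = η·P_in = 0.915 × 75634 = 69205 W
n_s = 120×60/6 = 1200 rpm; n = 1200×(1−0.0355) = 1157 rpm
ω = 2π×1157/60 = 121.2 rad/s
τ = P_out/ω = 69205/121.2 = 571 N·m
In lb·ft: 571/1.356 = 421 lb·ft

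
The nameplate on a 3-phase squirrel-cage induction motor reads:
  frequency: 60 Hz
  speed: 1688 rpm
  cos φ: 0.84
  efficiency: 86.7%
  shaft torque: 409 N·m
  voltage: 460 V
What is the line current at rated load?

ω = 2π×1688/60 = 176.8 rad/s; P_out = τω = 409 × 176.8 = 72311 W
P_in = P_out / η = 72311 / 0.867 = 83404 W
I_L = P_in / (√3·V_L·cosφ) = 83404 / (1.732 × 460 × 0.84) = 125 A

125 A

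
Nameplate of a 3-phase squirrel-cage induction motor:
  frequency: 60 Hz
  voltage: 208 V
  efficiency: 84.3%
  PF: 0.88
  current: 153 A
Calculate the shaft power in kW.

40.9 kW

P_in = √3·V·I·cosφ = 1.732 × 208 × 153 × 0.88 = 48505 W
P_out = η·P_in = 0.843 × 48505 = 40890 W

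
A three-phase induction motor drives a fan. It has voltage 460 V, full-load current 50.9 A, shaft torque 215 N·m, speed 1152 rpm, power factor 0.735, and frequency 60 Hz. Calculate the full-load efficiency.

87.0 %

ω = 2π × 1152/60 = 120.6 rad/s; P_out = τω = 215 × 120.6 = 25929 W
P_in = √3·V_L·I_L·cosφ = 1.732 × 460 × 50.9 × 0.735 = 29806 W
η = P_out / P_in = 25929 / 29806 = 0.870 = 87.0%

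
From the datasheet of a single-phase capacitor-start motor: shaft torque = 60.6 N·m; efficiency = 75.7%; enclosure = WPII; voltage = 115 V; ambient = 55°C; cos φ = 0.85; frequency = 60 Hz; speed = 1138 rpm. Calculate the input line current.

ω = 2π×1138/60 = 119.2 rad/s; P_out = τω = 60.6 × 119.2 = 7224 W
P_in = P_out / η = 7224 / 0.757 = 9543 W
I = P_in / (V·cosφ) = 9543 / (115 × 0.85) = 97.6 A

97.6 A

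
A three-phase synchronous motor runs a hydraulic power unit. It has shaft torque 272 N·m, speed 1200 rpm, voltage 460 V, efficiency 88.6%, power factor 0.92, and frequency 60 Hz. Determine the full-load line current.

ω = 2π×1200/60 = 125.7 rad/s; P_out = τω = 272 × 125.7 = 34190 W
P_in = P_out / η = 34190 / 0.886 = 38589 W
I_L = P_in / (√3·V_L·cosφ) = 38589 / (1.732 × 460 × 0.92) = 52.6 A

52.6 A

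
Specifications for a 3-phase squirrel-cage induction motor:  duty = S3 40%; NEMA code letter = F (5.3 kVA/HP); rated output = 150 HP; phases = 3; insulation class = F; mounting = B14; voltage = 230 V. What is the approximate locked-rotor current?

S_LR = 5.3 × 150 = 795 kVA
I_LR = S_LR/(√3·V_L) = 795000/(1.732×230) = 2000 A

2000 A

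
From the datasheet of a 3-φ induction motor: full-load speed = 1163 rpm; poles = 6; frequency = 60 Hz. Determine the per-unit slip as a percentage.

n_s = 120f/p = 120×60/6 = 1200 rpm
s = (n_s − n)/n_s = (1200 − 1163)/1200 = 0.0308

3.1 %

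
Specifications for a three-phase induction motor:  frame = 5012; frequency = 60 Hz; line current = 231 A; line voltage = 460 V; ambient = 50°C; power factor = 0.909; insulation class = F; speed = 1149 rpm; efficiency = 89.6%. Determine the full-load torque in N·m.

P_in = √3·V·I·cosφ = 1.732 × 460 × 231 × 0.909 = 167294 W
P_out = η·P_in = 0.896 × 167294 = 149895 W
n = 1149 rpm
ω = 2π×1149/60 = 120.3 rad/s
τ = P_out/ω = 149895/120.3 = 1250 N·m

1250 N·m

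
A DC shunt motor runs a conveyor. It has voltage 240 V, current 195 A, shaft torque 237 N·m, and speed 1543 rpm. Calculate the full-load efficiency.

81.8 %

ω = 2π × 1543/60 = 161.6 rad/s; P_out = τω = 237 × 161.6 = 38299 W
P_in = V·I = 240 × 195 = 46800 W
η = P_out / P_in = 38299 / 46800 = 0.818 = 81.8%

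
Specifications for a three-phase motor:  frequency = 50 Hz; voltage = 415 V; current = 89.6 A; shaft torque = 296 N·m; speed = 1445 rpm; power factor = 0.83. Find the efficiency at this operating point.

ω = 2π × 1445/60 = 151.3 rad/s; P_out = τω = 296 × 151.3 = 44785 W
P_in = √3·V_L·I_L·cosφ = 1.732 × 415 × 89.6 × 0.83 = 53454 W
η = P_out / P_in = 44785 / 53454 = 0.838 = 83.8%

83.8 %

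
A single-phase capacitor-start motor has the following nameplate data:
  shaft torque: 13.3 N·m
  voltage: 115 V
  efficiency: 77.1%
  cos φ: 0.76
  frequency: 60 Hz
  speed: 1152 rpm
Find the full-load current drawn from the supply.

ω = 2π×1152/60 = 120.6 rad/s; P_out = τω = 13.3 × 120.6 = 1604 W
P_in = P_out / η = 1604 / 0.771 = 2080 W
I = P_in / (V·cosφ) = 2080 / (115 × 0.76) = 23.8 A

23.8 A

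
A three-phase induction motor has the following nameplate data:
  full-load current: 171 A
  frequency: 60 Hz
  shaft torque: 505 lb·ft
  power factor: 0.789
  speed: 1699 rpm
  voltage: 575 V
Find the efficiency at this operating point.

τ = 505 lb·ft × 1.356 = 684.8 N·m
ω = 2π × 1699/60 = 177.9 rad/s; P_out = τω = 684.8 × 177.9 = 121826 W
P_in = √3·V_L·I_L·cosφ = 1.732 × 575 × 171 × 0.789 = 134366 W
η = P_out / P_in = 121826 / 134366 = 0.907 = 90.7%

90.7 %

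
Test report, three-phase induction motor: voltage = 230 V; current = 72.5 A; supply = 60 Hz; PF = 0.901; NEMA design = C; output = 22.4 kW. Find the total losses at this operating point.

P_in = √3·V·I·cosφ = 1.732×230×72.5×0.901 = 26022 W
P_out = 22400 W
Losses = P_in − P_out = 26022 − 22400 = 3622 W

3.62 kW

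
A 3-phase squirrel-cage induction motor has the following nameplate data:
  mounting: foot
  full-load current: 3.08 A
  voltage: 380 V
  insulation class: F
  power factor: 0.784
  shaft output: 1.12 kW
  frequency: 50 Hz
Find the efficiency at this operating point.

P_out = 1.12 kW = 1120 W
P_in = √3·V_L·I_L·cosφ = 1.732 × 380 × 3.08 × 0.784 = 1589 W
η = P_out / P_in = 1120 / 1589 = 0.705 = 70.5%

70.5 %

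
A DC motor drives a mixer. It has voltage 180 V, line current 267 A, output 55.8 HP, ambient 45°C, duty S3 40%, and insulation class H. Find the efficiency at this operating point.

P_out = 55.8 × 746 = 41627 W
P_in = V·I = 180 × 267 = 48060 W
η = P_out / P_in = 41627 / 48060 = 0.866 = 86.6%

86.6 %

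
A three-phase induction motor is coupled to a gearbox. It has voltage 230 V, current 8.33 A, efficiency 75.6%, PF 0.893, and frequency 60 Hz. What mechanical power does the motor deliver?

2.24 kW

P_in = √3·V·I·cosφ = 1.732 × 230 × 8.33 × 0.893 = 2963 W
P_out = η·P_in = 0.756 × 2963 = 2240 W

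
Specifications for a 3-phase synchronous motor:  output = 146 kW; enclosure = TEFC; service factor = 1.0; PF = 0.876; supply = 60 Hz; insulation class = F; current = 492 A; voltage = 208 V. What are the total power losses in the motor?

P_in = √3·V·I·cosφ = 1.732×208×492×0.876 = 155267 W
P_out = 146000 W
Losses = P_in − P_out = 155267 − 146000 = 9267 W

9.27 kW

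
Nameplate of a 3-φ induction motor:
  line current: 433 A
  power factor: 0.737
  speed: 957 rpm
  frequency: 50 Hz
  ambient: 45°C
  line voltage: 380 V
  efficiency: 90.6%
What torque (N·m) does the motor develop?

P_in = √3·V·I·cosφ = 1.732 × 380 × 433 × 0.737 = 210033 W
P_out = η·P_in = 0.906 × 210033 = 190290 W
n = 957 rpm
ω = 2π×957/60 = 100.2 rad/s
τ = P_out/ω = 190290/100.2 = 1900 N·m

1900 N·m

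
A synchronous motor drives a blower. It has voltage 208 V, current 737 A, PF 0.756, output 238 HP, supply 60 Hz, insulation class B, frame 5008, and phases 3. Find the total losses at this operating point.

23.2 kW

P_in = √3·V·I·cosφ = 1.732×208×737×0.756 = 200725 W
P_out = 238×746 = 177548 W
Losses = P_in − P_out = 200725 − 177548 = 23177 W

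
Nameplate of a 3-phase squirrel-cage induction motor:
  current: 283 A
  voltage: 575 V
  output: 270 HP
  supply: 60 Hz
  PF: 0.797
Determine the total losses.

P_in = √3·V·I·cosφ = 1.732×575×283×0.797 = 224626 W
P_out = 270×746 = 201420 W
Losses = P_in − P_out = 224626 − 201420 = 23206 W

23.2 kW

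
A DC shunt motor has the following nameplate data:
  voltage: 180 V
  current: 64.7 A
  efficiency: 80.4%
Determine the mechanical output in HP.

P_in = V·I = 180 × 64.7 = 11646 W
P_out = η·P_in = 0.804 × 11646 = 9363 W
= 9363/746 = 12.6 HP

12.6 HP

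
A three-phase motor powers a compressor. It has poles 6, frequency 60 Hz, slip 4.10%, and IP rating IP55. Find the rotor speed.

n_s = 120f/p = 120×60/6 = 1200 rpm
n = n_s(1 − s) = 1200 × (1 − 0.041) = 1151 rpm

1151 rpm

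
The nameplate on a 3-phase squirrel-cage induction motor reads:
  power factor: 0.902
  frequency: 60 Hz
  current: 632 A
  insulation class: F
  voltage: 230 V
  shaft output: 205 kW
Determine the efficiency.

90.3 %

P_out = 205 kW = 205000 W
P_in = √3·V_L·I_L·cosφ = 1.732 × 230 × 632 × 0.902 = 227091 W
η = P_out / P_in = 205000 / 227091 = 0.903 = 90.3%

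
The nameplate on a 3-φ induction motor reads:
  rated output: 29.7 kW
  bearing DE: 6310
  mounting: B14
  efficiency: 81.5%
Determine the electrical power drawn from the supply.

36.4 kW

P_out = 29700 W
P_in = P_out/η = 29700/0.815 = 36442 W = 36.4 kW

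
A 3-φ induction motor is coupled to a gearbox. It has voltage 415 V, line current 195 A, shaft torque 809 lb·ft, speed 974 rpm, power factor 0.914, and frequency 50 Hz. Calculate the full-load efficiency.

τ = 809 lb·ft × 1.356 = 1097 N·m
ω = 2π × 974/60 = 102 rad/s; P_out = τω = 1097 × 102 = 111894 W
P_in = √3·V_L·I_L·cosφ = 1.732 × 415 × 195 × 0.914 = 128108 W
η = P_out / P_in = 111894 / 128108 = 0.873 = 87.3%

87.3 %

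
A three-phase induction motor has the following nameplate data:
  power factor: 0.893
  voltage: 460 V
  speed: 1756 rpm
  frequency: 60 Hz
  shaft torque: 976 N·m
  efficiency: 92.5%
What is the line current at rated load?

273 A

ω = 2π×1756/60 = 183.9 rad/s; P_out = τω = 976 × 183.9 = 179486 W
P_in = P_out / η = 179486 / 0.925 = 194039 W
I_L = P_in / (√3·V_L·cosφ) = 194039 / (1.732 × 460 × 0.893) = 273 A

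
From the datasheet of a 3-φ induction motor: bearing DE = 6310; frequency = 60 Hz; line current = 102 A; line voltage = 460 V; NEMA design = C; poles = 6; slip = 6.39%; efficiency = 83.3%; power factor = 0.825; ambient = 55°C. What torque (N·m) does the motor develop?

P_in = √3·V·I·cosφ = 1.732 × 460 × 102 × 0.825 = 67044 W
P_out = η·P_in = 0.833 × 67044 = 55848 W
n_s = 120×60/6 = 1200 rpm; n = 1200×(1−0.0639) = 1123 rpm
ω = 2π×1123/60 = 117.6 rad/s
τ = P_out/ω = 55848/117.6 = 475 N·m

475 N·m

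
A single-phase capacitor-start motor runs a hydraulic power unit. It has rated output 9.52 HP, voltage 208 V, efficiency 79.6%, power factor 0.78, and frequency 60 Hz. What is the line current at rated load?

P_out = 9.52 × 746 = 7102 W
P_in = P_out / η = 7102 / 0.796 = 8922 W
I = P_in / (V·cosφ) = 8922 / (208 × 0.78) = 55 A

55 A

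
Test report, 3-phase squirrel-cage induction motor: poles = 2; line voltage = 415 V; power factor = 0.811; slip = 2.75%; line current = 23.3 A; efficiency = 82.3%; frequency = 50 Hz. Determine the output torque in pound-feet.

27 lb·ft

P_in = √3·V·I·cosφ = 1.732 × 415 × 23.3 × 0.811 = 13582 W
P_out = η·P_in = 0.823 × 13582 = 11178 W
n_s = 120×50/2 = 3000 rpm; n = 3000×(1−0.0275) = 2918 rpm
ω = 2π×2918/60 = 305.6 rad/s
τ = P_out/ω = 11178/305.6 = 36.58 N·m
In lb·ft: 36.58/1.356 = 27 lb·ft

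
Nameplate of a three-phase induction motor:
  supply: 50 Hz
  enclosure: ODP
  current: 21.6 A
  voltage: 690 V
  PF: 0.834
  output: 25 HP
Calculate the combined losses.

2880 W

P_in = √3·V·I·cosφ = 1.732×690×21.6×0.834 = 21529 W
P_out = 25×746 = 18650 W
Losses = P_in − P_out = 21529 − 18650 = 2879 W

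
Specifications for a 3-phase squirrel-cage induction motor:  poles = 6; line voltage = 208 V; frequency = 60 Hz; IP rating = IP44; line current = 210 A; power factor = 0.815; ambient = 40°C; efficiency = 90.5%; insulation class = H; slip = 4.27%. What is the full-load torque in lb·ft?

342 lb·ft

P_in = √3·V·I·cosφ = 1.732 × 208 × 210 × 0.815 = 61658 W
P_out = η·P_in = 0.905 × 61658 = 55800 W
n_s = 120×60/6 = 1200 rpm; n = 1200×(1−0.0427) = 1149 rpm
ω = 2π×1149/60 = 120.3 rad/s
τ = P_out/ω = 55800/120.3 = 463.8 N·m
In lb·ft: 463.8/1.356 = 342 lb·ft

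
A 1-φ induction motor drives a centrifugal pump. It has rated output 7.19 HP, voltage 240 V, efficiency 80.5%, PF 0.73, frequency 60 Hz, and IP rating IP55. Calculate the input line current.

P_out = 7.19 × 746 = 5364 W
P_in = P_out / η = 5364 / 0.805 = 6663 W
I = P_in / (V·cosφ) = 6663 / (240 × 0.73) = 38 A

38 A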